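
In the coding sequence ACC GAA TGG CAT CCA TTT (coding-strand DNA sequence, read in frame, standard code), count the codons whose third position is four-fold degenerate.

2

Codon 1 ACC (Thr): third position 4-fold.
Codon 2 GAA (Glu): third position 2-fold.
Codon 3 TGG (Trp): third position 1-fold.
Codon 4 CAT (His): third position 2-fold.
Codon 5 CCA (Pro): third position 4-fold.
Codon 6 TTT (Phe): third position 2-fold.
Four-fold degenerate third positions: 2.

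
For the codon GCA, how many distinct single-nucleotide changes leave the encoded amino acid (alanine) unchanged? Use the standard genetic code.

Position 1: none → 0 synonymous.
Position 2: none → 0 synonymous.
Position 3: GCT, GCC, GCG → 3 synonymous.
Total: 0 + 0 + 3 = 3.

3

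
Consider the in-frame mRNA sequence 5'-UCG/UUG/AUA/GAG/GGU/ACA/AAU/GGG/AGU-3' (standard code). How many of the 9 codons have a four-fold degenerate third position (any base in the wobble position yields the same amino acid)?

Codon 1 UCG (Ser): third position 4-fold.
Codon 2 UUG (Leu): third position 2-fold.
Codon 3 AUA (Ile): third position 3-fold.
Codon 4 GAG (Glu): third position 2-fold.
Codon 5 GGU (Gly): third position 4-fold.
Codon 6 ACA (Thr): third position 4-fold.
Codon 7 AAU (Asn): third position 2-fold.
Codon 8 GGG (Gly): third position 4-fold.
Codon 9 AGU (Ser): third position 2-fold.
Four-fold degenerate third positions: 4.

4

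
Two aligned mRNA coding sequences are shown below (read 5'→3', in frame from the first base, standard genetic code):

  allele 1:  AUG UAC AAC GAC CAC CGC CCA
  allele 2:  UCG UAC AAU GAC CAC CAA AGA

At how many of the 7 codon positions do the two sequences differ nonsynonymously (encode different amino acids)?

Codon 1: AUG Met / UCG Ser — nonsynonymous.
Codon 2: UAC Tyr / UAC Tyr — identical.
Codon 3: AAC Asn / AAU Asn — synonymous.
Codon 4: GAC Asp / GAC Asp — identical.
Codon 5: CAC His / CAC His — identical.
Codon 6: CGC Arg / CAA Gln — nonsynonymous.
Codon 7: CCA Pro / AGA Arg — nonsynonymous.
Nonsynonymous differences: 3.

3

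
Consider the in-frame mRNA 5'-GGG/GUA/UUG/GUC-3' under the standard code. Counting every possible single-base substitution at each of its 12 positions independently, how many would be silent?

Codon 1 (GGG, Gly): 3 synonymous substitutions.
Codon 2 (GUA, Val): 3 synonymous substitutions.
Codon 3 (UUG, Leu): 2 synonymous substitutions.
Codon 4 (GUC, Val): 3 synonymous substitutions.
Total: 3 + 3 + 2 + 3 = 11.

11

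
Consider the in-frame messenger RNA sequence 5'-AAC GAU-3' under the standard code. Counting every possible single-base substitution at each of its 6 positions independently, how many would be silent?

2

Codon 1 (AAC, Asn): 1 synonymous substitution.
Codon 2 (GAU, Asp): 1 synonymous substitution.
Total: 1 + 1 = 2.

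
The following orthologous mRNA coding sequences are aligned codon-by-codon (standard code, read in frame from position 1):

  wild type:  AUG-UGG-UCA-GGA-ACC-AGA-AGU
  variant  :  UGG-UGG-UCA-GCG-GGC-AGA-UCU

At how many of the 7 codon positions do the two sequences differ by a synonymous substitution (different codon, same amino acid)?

Codon 1: AUG Met / UGG Trp — nonsynonymous.
Codon 2: UGG Trp / UGG Trp — identical.
Codon 3: UCA Ser / UCA Ser — identical.
Codon 4: GGA Gly / GCG Ala — nonsynonymous.
Codon 5: ACC Thr / GGC Gly — nonsynonymous.
Codon 6: AGA Arg / AGA Arg — identical.
Codon 7: AGU Ser / UCU Ser — synonymous.
Synonymous differences: 1.

1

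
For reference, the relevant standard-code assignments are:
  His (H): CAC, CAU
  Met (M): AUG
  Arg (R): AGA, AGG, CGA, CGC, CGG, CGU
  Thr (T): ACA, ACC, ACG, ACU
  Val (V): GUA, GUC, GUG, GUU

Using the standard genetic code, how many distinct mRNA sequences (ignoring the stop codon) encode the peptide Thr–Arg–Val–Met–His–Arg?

1152

Thr: 4 codons.
Arg: 6 codons.
Val: 4 codons.
Met: 1 codon.
His: 2 codons.
Arg: 6 codons.
4 × 6 × 4 × 1 × 2 × 6 = 1152.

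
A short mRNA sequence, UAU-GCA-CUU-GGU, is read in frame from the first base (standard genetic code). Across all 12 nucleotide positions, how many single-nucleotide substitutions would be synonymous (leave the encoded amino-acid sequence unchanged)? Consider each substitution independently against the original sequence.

Codon 1 (UAU, Tyr): 1 synonymous substitution.
Codon 2 (GCA, Ala): 3 synonymous substitutions.
Codon 3 (CUU, Leu): 3 synonymous substitutions.
Codon 4 (GGU, Gly): 3 synonymous substitutions.
Total: 1 + 3 + 3 + 3 = 10.

10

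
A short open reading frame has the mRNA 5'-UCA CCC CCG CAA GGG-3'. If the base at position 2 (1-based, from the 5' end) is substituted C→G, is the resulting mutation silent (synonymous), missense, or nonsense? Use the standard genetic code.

Position 2 falls in codon 1: UCA → Ser.
After the substitution the codon is UGA → Stop.
The new codon is a stop codon, so this is a nonsense mutation.

nonsense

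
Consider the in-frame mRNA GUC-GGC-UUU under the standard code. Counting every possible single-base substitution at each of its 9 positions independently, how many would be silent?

7

Codon 1 (GUC, Val): 3 synonymous substitutions.
Codon 2 (GGC, Gly): 3 synonymous substitutions.
Codon 3 (UUU, Phe): 1 synonymous substitution.
Total: 3 + 3 + 1 = 7.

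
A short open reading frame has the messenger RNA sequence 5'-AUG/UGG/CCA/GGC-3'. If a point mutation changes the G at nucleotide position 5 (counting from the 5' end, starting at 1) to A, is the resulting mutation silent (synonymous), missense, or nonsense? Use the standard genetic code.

nonsense

Position 5 falls in codon 2: UGG → Trp.
After the substitution the codon is UAG → Stop.
The new codon is a stop codon, so this is a nonsense mutation.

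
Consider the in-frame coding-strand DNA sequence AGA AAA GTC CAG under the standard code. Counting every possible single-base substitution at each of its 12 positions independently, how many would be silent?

7

Codon 1 (AGA, Arg): 2 synonymous substitutions.
Codon 2 (AAA, Lys): 1 synonymous substitution.
Codon 3 (GTC, Val): 3 synonymous substitutions.
Codon 4 (CAG, Gln): 1 synonymous substitution.
Total: 2 + 1 + 3 + 1 = 7.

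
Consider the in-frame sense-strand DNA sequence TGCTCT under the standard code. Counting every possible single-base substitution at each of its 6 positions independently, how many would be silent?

4

Codon 1 (TGC, Cys): 1 synonymous substitution.
Codon 2 (TCT, Ser): 3 synonymous substitutions.
Total: 1 + 3 = 4.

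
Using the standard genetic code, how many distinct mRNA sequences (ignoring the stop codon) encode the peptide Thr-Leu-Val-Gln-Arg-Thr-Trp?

Thr: 4 codons.
Leu: 6 codons.
Val: 4 codons.
Gln: 2 codons.
Arg: 6 codons.
Thr: 4 codons.
Trp: 1 codon.
4 × 6 × 4 × 2 × 6 × 4 × 1 = 4608.

4608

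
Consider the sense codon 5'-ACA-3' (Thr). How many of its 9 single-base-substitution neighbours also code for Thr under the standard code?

3

Position 1: none → 0 synonymous.
Position 2: none → 0 synonymous.
Position 3: ACT, ACC, ACG → 3 synonymous.
Total: 0 + 0 + 3 = 3.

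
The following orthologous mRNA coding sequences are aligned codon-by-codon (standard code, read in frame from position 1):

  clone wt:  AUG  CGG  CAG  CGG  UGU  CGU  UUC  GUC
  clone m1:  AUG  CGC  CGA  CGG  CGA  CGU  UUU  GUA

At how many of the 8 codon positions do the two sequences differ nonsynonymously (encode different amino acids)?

2

Codon 1: AUG Met / AUG Met — identical.
Codon 2: CGG Arg / CGC Arg — synonymous.
Codon 3: CAG Gln / CGA Arg — nonsynonymous.
Codon 4: CGG Arg / CGG Arg — identical.
Codon 5: UGU Cys / CGA Arg — nonsynonymous.
Codon 6: CGU Arg / CGU Arg — identical.
Codon 7: UUC Phe / UUU Phe — synonymous.
Codon 8: GUC Val / GUA Val — synonymous.
Nonsynonymous differences: 2.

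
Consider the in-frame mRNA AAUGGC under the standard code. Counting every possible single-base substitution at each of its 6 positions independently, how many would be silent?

Codon 1 (AAU, Asn): 1 synonymous substitution.
Codon 2 (GGC, Gly): 3 synonymous substitutions.
Total: 1 + 3 = 4.

4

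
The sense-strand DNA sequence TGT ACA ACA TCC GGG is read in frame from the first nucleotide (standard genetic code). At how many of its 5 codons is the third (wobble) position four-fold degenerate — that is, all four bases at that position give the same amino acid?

Codon 1 TGT (Cys): third position 2-fold.
Codon 2 ACA (Thr): third position 4-fold.
Codon 3 ACA (Thr): third position 4-fold.
Codon 4 TCC (Ser): third position 4-fold.
Codon 5 GGG (Gly): third position 4-fold.
Four-fold degenerate third positions: 4.

4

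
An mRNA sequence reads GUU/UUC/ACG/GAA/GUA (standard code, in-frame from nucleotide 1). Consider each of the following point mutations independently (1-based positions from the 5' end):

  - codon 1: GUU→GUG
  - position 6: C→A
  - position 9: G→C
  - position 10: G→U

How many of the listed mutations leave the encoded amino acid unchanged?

2

Codon 1: GUU (Val) → GUG (Val) — synonymous.
Codon 2: UUC (Phe) → UUA (Leu) — missense.
Codon 3: ACG (Thr) → ACC (Thr) — synonymous.
Codon 4: GAA (Glu) → UAA (Stop) — nonsense.
Synonymous: 2 of 4.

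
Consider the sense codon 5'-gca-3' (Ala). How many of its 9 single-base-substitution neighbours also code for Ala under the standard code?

3

Position 1: none → 0 synonymous.
Position 2: none → 0 synonymous.
Position 3: GCU, GCC, GCG → 3 synonymous.
Total: 0 + 0 + 3 = 3.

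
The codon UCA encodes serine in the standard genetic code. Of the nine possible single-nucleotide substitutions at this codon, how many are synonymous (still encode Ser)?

3

Position 1: none → 0 synonymous.
Position 2: none → 0 synonymous.
Position 3: UCU, UCC, UCG → 3 synonymous.
Total: 0 + 0 + 3 = 3.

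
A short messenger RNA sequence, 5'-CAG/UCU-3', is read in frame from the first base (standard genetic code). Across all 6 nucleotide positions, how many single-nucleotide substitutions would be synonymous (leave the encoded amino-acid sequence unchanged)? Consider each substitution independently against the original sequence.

Codon 1 (CAG, Gln): 1 synonymous substitution.
Codon 2 (UCU, Ser): 3 synonymous substitutions.
Total: 1 + 3 = 4.

4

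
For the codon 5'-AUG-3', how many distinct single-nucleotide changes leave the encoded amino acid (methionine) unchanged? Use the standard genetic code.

Position 1: none → 0 synonymous.
Position 2: none → 0 synonymous.
Position 3: none → 0 synonymous.
Total: 0 + 0 + 0 = 0.

0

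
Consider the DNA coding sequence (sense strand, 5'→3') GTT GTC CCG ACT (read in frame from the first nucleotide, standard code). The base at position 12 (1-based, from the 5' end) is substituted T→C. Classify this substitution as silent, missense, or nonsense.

Position 12 falls in codon 4: ACT → Thr.
After the substitution the codon is ACC → Thr.
Both encode Thr, so the change is synonymous.

silent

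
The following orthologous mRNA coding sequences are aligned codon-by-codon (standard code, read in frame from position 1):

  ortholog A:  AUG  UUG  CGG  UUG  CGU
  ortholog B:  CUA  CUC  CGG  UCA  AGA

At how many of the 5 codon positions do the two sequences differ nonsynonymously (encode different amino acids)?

2

Codon 1: AUG Met / CUA Leu — nonsynonymous.
Codon 2: UUG Leu / CUC Leu — synonymous.
Codon 3: CGG Arg / CGG Arg — identical.
Codon 4: UUG Leu / UCA Ser — nonsynonymous.
Codon 5: CGU Arg / AGA Arg — synonymous.
Nonsynonymous differences: 2.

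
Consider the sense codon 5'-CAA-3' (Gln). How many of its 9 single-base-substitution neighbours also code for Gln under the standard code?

1

Position 1: none → 0 synonymous.
Position 2: none → 0 synonymous.
Position 3: CAG → 1 synonymous.
Total: 0 + 0 + 1 = 1.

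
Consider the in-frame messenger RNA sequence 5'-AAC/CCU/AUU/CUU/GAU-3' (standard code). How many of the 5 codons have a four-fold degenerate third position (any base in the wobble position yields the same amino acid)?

2

Codon 1 AAC (Asn): third position 2-fold.
Codon 2 CCU (Pro): third position 4-fold.
Codon 3 AUU (Ile): third position 3-fold.
Codon 4 CUU (Leu): third position 4-fold.
Codon 5 GAU (Asp): third position 2-fold.
Four-fold degenerate third positions: 2.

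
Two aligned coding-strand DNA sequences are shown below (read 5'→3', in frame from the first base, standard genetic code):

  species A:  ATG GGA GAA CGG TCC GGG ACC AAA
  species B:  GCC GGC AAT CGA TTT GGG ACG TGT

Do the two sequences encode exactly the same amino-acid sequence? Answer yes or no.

no

Codon 1: ATG Met / GCC Ala — nonsynonymous.
Codon 2: GGA Gly / GGC Gly — synonymous.
Codon 3: GAA Glu / AAT Asn — nonsynonymous.
Codon 4: CGG Arg / CGA Arg — synonymous.
Codon 5: TCC Ser / TTT Phe — nonsynonymous.
Codon 6: GGG Gly / GGG Gly — identical.
Codon 7: ACC Thr / ACG Thr — synonymous.
Codon 8: AAA Lys / TGT Cys — nonsynonymous.
Nonsynonymous differences: 4 → different protein.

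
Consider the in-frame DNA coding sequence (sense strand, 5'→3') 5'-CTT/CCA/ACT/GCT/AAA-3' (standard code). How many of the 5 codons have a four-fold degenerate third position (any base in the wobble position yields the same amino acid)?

4

Codon 1 CTT (Leu): third position 4-fold.
Codon 2 CCA (Pro): third position 4-fold.
Codon 3 ACT (Thr): third position 4-fold.
Codon 4 GCT (Ala): third position 4-fold.
Codon 5 AAA (Lys): third position 2-fold.
Four-fold degenerate third positions: 4.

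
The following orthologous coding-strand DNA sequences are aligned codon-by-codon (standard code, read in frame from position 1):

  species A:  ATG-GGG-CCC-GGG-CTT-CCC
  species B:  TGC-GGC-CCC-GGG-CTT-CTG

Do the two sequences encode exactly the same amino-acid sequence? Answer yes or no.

no

Codon 1: ATG Met / TGC Cys — nonsynonymous.
Codon 2: GGG Gly / GGC Gly — synonymous.
Codon 3: CCC Pro / CCC Pro — identical.
Codon 4: GGG Gly / GGG Gly — identical.
Codon 5: CTT Leu / CTT Leu — identical.
Codon 6: CCC Pro / CTG Leu — nonsynonymous.
Nonsynonymous differences: 2 → different protein.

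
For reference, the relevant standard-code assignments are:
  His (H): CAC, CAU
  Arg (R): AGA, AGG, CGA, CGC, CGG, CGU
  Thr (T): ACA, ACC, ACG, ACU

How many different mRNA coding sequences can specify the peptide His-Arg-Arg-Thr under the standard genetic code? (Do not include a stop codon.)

His: 2 codons.
Arg: 6 codons.
Arg: 6 codons.
Thr: 4 codons.
2 × 6 × 6 × 4 = 288.

288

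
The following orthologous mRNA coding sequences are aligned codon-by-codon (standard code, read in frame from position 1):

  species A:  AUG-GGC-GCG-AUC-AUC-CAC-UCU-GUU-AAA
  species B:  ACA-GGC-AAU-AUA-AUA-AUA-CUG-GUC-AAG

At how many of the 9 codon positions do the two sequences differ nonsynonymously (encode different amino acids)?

4

Codon 1: AUG Met / ACA Thr — nonsynonymous.
Codon 2: GGC Gly / GGC Gly — identical.
Codon 3: GCG Ala / AAU Asn — nonsynonymous.
Codon 4: AUC Ile / AUA Ile — synonymous.
Codon 5: AUC Ile / AUA Ile — synonymous.
Codon 6: CAC His / AUA Ile — nonsynonymous.
Codon 7: UCU Ser / CUG Leu — nonsynonymous.
Codon 8: GUU Val / GUC Val — synonymous.
Codon 9: AAA Lys / AAG Lys — synonymous.
Nonsynonymous differences: 4.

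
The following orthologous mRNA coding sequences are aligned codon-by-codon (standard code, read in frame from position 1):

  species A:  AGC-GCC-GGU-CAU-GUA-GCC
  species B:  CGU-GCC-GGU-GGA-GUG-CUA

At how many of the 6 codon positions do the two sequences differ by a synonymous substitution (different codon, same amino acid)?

Codon 1: AGC Ser / CGU Arg — nonsynonymous.
Codon 2: GCC Ala / GCC Ala — identical.
Codon 3: GGU Gly / GGU Gly — identical.
Codon 4: CAU His / GGA Gly — nonsynonymous.
Codon 5: GUA Val / GUG Val — synonymous.
Codon 6: GCC Ala / CUA Leu — nonsynonymous.
Synonymous differences: 1.

1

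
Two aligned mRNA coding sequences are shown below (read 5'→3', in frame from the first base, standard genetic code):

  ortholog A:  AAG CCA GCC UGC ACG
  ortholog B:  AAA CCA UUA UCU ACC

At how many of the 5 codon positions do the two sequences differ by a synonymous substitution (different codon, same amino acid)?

Codon 1: AAG Lys / AAA Lys — synonymous.
Codon 2: CCA Pro / CCA Pro — identical.
Codon 3: GCC Ala / UUA Leu — nonsynonymous.
Codon 4: UGC Cys / UCU Ser — nonsynonymous.
Codon 5: ACG Thr / ACC Thr — synonymous.
Synonymous differences: 2.

2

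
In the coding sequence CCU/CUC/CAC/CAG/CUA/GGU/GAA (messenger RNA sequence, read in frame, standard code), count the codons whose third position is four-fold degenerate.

4

Codon 1 CCU (Pro): third position 4-fold.
Codon 2 CUC (Leu): third position 4-fold.
Codon 3 CAC (His): third position 2-fold.
Codon 4 CAG (Gln): third position 2-fold.
Codon 5 CUA (Leu): third position 4-fold.
Codon 6 GGU (Gly): third position 4-fold.
Codon 7 GAA (Glu): third position 2-fold.
Four-fold degenerate third positions: 4.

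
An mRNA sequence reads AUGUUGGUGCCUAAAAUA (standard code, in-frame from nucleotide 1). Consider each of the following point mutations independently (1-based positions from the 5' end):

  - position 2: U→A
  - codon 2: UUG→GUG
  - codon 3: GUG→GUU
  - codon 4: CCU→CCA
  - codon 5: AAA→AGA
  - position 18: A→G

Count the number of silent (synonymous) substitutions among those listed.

2

Codon 1: AUG (Met) → AAG (Lys) — missense.
Codon 2: UUG (Leu) → GUG (Val) — missense.
Codon 3: GUG (Val) → GUU (Val) — synonymous.
Codon 4: CCU (Pro) → CCA (Pro) — synonymous.
Codon 5: AAA (Lys) → AGA (Arg) — missense.
Codon 6: AUA (Ile) → AUG (Met) — missense.
Synonymous: 2 of 6.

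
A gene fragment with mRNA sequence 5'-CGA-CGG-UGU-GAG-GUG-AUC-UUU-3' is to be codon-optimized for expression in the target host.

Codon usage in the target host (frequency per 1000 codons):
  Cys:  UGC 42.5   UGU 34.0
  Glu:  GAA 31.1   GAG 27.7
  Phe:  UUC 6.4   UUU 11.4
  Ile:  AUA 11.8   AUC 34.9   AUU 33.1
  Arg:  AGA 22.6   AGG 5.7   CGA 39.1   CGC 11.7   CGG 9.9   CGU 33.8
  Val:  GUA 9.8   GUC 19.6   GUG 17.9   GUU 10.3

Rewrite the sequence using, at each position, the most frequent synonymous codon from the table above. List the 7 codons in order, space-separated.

Codon 1 (Arg): best is CGA at 39.1.
Codon 2 (Arg): best is CGA at 39.1.
Codon 3 (Cys): best is UGC at 42.5.
Codon 4 (Glu): best is GAA at 31.1.
Codon 5 (Val): best is GUC at 19.6.
Codon 6 (Ile): best is AUC at 34.9.
Codon 7 (Phe): best is UUU at 11.4.

CGA CGA UGC GAA GUC AUC UUU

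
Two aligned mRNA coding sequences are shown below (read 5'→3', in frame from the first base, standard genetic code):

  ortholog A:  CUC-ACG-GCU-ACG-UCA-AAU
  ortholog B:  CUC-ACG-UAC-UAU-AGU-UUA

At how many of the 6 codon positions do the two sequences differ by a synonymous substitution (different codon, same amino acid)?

1

Codon 1: CUC Leu / CUC Leu — identical.
Codon 2: ACG Thr / ACG Thr — identical.
Codon 3: GCU Ala / UAC Tyr — nonsynonymous.
Codon 4: ACG Thr / UAU Tyr — nonsynonymous.
Codon 5: UCA Ser / AGU Ser — synonymous.
Codon 6: AAU Asn / UUA Leu — nonsynonymous.
Synonymous differences: 1.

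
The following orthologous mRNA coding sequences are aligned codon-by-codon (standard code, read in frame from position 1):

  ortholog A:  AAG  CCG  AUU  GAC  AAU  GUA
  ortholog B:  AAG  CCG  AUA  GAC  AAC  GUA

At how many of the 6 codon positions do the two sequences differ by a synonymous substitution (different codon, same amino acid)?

Codon 1: AAG Lys / AAG Lys — identical.
Codon 2: CCG Pro / CCG Pro — identical.
Codon 3: AUU Ile / AUA Ile — synonymous.
Codon 4: GAC Asp / GAC Asp — identical.
Codon 5: AAU Asn / AAC Asn — synonymous.
Codon 6: GUA Val / GUA Val — identical.
Synonymous differences: 2.

2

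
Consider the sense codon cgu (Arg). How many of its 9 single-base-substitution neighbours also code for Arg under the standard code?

Position 1: none → 0 synonymous.
Position 2: none → 0 synonymous.
Position 3: CGC, CGA, CGG → 3 synonymous.
Total: 0 + 0 + 3 = 3.

3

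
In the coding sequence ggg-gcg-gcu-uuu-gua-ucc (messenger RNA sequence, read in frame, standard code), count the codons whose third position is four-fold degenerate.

Codon 1 GGG (Gly): third position 4-fold.
Codon 2 GCG (Ala): third position 4-fold.
Codon 3 GCU (Ala): third position 4-fold.
Codon 4 UUU (Phe): third position 2-fold.
Codon 5 GUA (Val): third position 4-fold.
Codon 6 UCC (Ser): third position 4-fold.
Four-fold degenerate third positions: 5.

5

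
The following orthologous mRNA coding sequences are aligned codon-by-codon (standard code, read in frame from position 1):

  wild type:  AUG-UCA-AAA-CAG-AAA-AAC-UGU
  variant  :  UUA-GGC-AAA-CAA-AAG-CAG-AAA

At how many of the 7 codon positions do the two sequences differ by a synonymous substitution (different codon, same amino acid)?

Codon 1: AUG Met / UUA Leu — nonsynonymous.
Codon 2: UCA Ser / GGC Gly — nonsynonymous.
Codon 3: AAA Lys / AAA Lys — identical.
Codon 4: CAG Gln / CAA Gln — synonymous.
Codon 5: AAA Lys / AAG Lys — synonymous.
Codon 6: AAC Asn / CAG Gln — nonsynonymous.
Codon 7: UGU Cys / AAA Lys — nonsynonymous.
Synonymous differences: 2.

2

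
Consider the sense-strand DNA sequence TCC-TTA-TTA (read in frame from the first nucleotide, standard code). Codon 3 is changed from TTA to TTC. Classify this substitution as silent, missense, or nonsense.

missense

Position 9 falls in codon 3: TTA → Leu.
After the substitution the codon is TTC → Phe.
Leu ≠ Phe, so this is a missense mutation.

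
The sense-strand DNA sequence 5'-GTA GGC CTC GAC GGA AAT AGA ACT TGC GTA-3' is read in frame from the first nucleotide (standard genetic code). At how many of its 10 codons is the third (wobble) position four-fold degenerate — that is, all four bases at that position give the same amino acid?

Codon 1 GTA (Val): third position 4-fold.
Codon 2 GGC (Gly): third position 4-fold.
Codon 3 CTC (Leu): third position 4-fold.
Codon 4 GAC (Asp): third position 2-fold.
Codon 5 GGA (Gly): third position 4-fold.
Codon 6 AAT (Asn): third position 2-fold.
Codon 7 AGA (Arg): third position 2-fold.
Codon 8 ACT (Thr): third position 4-fold.
Codon 9 TGC (Cys): third position 2-fold.
Codon 10 GTA (Val): third position 4-fold.
Four-fold degenerate third positions: 6.

6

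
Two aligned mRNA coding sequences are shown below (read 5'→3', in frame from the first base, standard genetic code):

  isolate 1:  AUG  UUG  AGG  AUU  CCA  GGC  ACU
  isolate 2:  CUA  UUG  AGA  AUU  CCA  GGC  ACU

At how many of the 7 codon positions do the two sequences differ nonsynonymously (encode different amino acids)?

Codon 1: AUG Met / CUA Leu — nonsynonymous.
Codon 2: UUG Leu / UUG Leu — identical.
Codon 3: AGG Arg / AGA Arg — synonymous.
Codon 4: AUU Ile / AUU Ile — identical.
Codon 5: CCA Pro / CCA Pro — identical.
Codon 6: GGC Gly / GGC Gly — identical.
Codon 7: ACU Thr / ACU Thr — identical.
Nonsynonymous differences: 1.

1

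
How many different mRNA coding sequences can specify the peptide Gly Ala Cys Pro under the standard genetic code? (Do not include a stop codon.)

Gly: 4 codons.
Ala: 4 codons.
Cys: 2 codons.
Pro: 4 codons.
4 × 4 × 2 × 4 = 128.

128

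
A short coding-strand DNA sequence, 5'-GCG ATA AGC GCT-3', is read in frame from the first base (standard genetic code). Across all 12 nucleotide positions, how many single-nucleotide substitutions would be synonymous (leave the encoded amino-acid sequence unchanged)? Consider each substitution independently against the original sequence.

Codon 1 (GCG, Ala): 3 synonymous substitutions.
Codon 2 (ATA, Ile): 2 synonymous substitutions.
Codon 3 (AGC, Ser): 1 synonymous substitution.
Codon 4 (GCT, Ala): 3 synonymous substitutions.
Total: 3 + 2 + 1 + 3 = 9.

9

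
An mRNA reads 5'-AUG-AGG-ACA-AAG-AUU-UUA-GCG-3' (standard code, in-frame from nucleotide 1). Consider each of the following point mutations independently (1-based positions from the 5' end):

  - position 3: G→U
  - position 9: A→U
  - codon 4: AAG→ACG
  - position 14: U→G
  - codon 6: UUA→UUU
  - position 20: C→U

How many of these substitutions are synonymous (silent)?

1

Codon 1: AUG (Met) → AUU (Ile) — missense.
Codon 3: ACA (Thr) → ACU (Thr) — synonymous.
Codon 4: AAG (Lys) → ACG (Thr) — missense.
Codon 5: AUU (Ile) → AGU (Ser) — missense.
Codon 6: UUA (Leu) → UUU (Phe) — missense.
Codon 7: GCG (Ala) → GUG (Val) — missense.
Synonymous: 1 of 6.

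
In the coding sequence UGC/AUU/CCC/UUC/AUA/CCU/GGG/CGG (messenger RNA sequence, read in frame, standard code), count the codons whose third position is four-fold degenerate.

Codon 1 UGC (Cys): third position 2-fold.
Codon 2 AUU (Ile): third position 3-fold.
Codon 3 CCC (Pro): third position 4-fold.
Codon 4 UUC (Phe): third position 2-fold.
Codon 5 AUA (Ile): third position 3-fold.
Codon 6 CCU (Pro): third position 4-fold.
Codon 7 GGG (Gly): third position 4-fold.
Codon 8 CGG (Arg): third position 4-fold.
Four-fold degenerate third positions: 4.

4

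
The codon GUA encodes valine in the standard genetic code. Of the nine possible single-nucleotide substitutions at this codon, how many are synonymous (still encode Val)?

3

Position 1: none → 0 synonymous.
Position 2: none → 0 synonymous.
Position 3: GUU, GUC, GUG → 3 synonymous.
Total: 0 + 0 + 3 = 3.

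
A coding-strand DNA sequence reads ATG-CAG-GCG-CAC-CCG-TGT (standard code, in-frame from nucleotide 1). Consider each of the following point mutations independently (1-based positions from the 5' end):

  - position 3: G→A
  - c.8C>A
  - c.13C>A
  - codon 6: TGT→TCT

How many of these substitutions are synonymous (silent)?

Codon 1: ATG (Met) → ATA (Ile) — missense.
Codon 3: GCG (Ala) → GAG (Glu) — missense.
Codon 5: CCG (Pro) → ACG (Thr) — missense.
Codon 6: TGT (Cys) → TCT (Ser) — missense.
Synonymous: 0 of 4.

0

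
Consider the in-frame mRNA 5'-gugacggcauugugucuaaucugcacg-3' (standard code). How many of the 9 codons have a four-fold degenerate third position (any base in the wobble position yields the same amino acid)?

5

Codon 1 GUG (Val): third position 4-fold.
Codon 2 ACG (Thr): third position 4-fold.
Codon 3 GCA (Ala): third position 4-fold.
Codon 4 UUG (Leu): third position 2-fold.
Codon 5 UGU (Cys): third position 2-fold.
Codon 6 CUA (Leu): third position 4-fold.
Codon 7 AUC (Ile): third position 3-fold.
Codon 8 UGC (Cys): third position 2-fold.
Codon 9 ACG (Thr): third position 4-fold.
Four-fold degenerate third positions: 5.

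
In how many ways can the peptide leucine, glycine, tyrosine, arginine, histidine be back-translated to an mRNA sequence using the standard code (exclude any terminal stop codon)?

Leu: 6 codons.
Gly: 4 codons.
Tyr: 2 codons.
Arg: 6 codons.
His: 2 codons.
6 × 4 × 2 × 6 × 2 = 576.

576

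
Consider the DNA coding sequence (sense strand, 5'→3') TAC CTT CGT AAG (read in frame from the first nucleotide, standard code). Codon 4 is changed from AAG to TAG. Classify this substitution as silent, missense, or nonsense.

nonsense

Position 10 falls in codon 4: AAG → Lys.
After the substitution the codon is TAG → Stop.
The new codon is a stop codon, so this is a nonsense mutation.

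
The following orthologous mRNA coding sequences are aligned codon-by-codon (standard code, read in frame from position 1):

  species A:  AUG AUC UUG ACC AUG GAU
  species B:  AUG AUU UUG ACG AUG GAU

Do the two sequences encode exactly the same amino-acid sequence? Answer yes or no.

yes

Codon 1: AUG Met / AUG Met — identical.
Codon 2: AUC Ile / AUU Ile — synonymous.
Codon 3: UUG Leu / UUG Leu — identical.
Codon 4: ACC Thr / ACG Thr — synonymous.
Codon 5: AUG Met / AUG Met — identical.
Codon 6: GAU Asp / GAU Asp — identical.
Nonsynonymous differences: 0 → same protein.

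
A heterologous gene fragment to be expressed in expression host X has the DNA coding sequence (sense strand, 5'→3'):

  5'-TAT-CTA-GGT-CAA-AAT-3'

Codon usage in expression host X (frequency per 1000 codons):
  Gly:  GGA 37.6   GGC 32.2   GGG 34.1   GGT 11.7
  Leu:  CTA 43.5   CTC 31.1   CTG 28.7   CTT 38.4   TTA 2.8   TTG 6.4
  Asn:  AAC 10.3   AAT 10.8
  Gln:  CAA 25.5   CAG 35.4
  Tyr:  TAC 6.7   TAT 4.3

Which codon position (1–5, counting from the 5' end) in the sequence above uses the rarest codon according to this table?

1

Codon 1 TAT (Tyr): 4.3 per 1000.
Codon 2 CTA (Leu): 43.5 per 1000.
Codon 3 GGT (Gly): 11.7 per 1000.
Codon 4 CAA (Gln): 25.5 per 1000.
Codon 5 AAT (Asn): 10.8 per 1000.
Lowest frequency is 4.3 at codon 1.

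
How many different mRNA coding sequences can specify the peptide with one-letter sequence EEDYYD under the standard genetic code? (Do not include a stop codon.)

64

Glu: 2 codons.
Glu: 2 codons.
Asp: 2 codons.
Tyr: 2 codons.
Tyr: 2 codons.
Asp: 2 codons.
2 × 2 × 2 × 2 × 2 × 2 = 64.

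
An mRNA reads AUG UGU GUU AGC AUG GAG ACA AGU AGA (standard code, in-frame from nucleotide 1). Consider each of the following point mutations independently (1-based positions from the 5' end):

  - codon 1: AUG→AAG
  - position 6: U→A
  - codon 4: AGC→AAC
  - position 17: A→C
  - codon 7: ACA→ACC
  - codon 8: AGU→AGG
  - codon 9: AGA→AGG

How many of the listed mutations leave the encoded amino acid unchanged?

Codon 1: AUG (Met) → AAG (Lys) — missense.
Codon 2: UGU (Cys) → UGA (Stop) — nonsense.
Codon 4: AGC (Ser) → AAC (Asn) — missense.
Codon 6: GAG (Glu) → GCG (Ala) — missense.
Codon 7: ACA (Thr) → ACC (Thr) — synonymous.
Codon 8: AGU (Ser) → AGG (Arg) — missense.
Codon 9: AGA (Arg) → AGG (Arg) — synonymous.
Synonymous: 2 of 7.

2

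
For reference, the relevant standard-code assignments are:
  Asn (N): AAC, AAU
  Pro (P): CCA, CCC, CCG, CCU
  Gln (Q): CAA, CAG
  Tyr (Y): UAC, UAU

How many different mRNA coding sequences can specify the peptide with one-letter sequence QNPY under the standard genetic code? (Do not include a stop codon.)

32

Gln: 2 codons.
Asn: 2 codons.
Pro: 4 codons.
Tyr: 2 codons.
2 × 2 × 4 × 2 = 32.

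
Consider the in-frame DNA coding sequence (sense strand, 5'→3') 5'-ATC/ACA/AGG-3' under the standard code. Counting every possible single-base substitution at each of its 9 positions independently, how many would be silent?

Codon 1 (ATC, Ile): 2 synonymous substitutions.
Codon 2 (ACA, Thr): 3 synonymous substitutions.
Codon 3 (AGG, Arg): 2 synonymous substitutions.
Total: 2 + 3 + 2 = 7.

7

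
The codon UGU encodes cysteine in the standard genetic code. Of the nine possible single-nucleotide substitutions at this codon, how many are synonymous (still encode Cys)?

Position 1: none → 0 synonymous.
Position 2: none → 0 synonymous.
Position 3: UGC → 1 synonymous.
Total: 0 + 0 + 1 = 1.

1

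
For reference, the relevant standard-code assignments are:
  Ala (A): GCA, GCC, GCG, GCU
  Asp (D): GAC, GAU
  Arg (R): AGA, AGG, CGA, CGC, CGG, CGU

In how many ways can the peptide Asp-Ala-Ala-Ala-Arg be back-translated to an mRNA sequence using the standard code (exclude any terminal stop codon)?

Asp: 2 codons.
Ala: 4 codons.
Ala: 4 codons.
Ala: 4 codons.
Arg: 6 codons.
2 × 4 × 4 × 4 × 6 = 768.

768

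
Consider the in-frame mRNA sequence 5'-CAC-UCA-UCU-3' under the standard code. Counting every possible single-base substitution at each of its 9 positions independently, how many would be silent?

Codon 1 (CAC, His): 1 synonymous substitution.
Codon 2 (UCA, Ser): 3 synonymous substitutions.
Codon 3 (UCU, Ser): 3 synonymous substitutions.
Total: 1 + 3 + 3 = 7.

7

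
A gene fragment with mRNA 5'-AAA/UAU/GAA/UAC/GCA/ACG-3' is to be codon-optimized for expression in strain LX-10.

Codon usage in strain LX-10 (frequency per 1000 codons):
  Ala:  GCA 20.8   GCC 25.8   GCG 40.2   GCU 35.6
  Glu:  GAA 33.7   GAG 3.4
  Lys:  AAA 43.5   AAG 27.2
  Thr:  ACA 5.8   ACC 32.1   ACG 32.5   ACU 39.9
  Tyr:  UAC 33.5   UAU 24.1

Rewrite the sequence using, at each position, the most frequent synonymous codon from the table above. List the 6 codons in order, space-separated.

AAA UAC GAA UAC GCG ACU

Codon 1 (Lys): best is AAA at 43.5.
Codon 2 (Tyr): best is UAC at 33.5.
Codon 3 (Glu): best is GAA at 33.7.
Codon 4 (Tyr): best is UAC at 33.5.
Codon 5 (Ala): best is GCG at 40.2.
Codon 6 (Thr): best is ACU at 39.9.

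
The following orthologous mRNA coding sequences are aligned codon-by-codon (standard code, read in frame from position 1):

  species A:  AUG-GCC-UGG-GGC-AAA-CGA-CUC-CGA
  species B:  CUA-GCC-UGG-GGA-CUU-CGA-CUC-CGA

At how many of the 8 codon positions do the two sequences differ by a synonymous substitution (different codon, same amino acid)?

Codon 1: AUG Met / CUA Leu — nonsynonymous.
Codon 2: GCC Ala / GCC Ala — identical.
Codon 3: UGG Trp / UGG Trp — identical.
Codon 4: GGC Gly / GGA Gly — synonymous.
Codon 5: AAA Lys / CUU Leu — nonsynonymous.
Codon 6: CGA Arg / CGA Arg — identical.
Codon 7: CUC Leu / CUC Leu — identical.
Codon 8: CGA Arg / CGA Arg — identical.
Synonymous differences: 1.

1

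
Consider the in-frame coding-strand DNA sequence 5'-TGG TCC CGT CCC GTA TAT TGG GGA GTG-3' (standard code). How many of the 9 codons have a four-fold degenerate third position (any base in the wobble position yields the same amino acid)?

Codon 1 TGG (Trp): third position 1-fold.
Codon 2 TCC (Ser): third position 4-fold.
Codon 3 CGT (Arg): third position 4-fold.
Codon 4 CCC (Pro): third position 4-fold.
Codon 5 GTA (Val): third position 4-fold.
Codon 6 TAT (Tyr): third position 2-fold.
Codon 7 TGG (Trp): third position 1-fold.
Codon 8 GGA (Gly): third position 4-fold.
Codon 9 GTG (Val): third position 4-fold.
Four-fold degenerate third positions: 6.

6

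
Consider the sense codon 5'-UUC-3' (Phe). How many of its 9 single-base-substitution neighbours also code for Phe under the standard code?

Position 1: none → 0 synonymous.
Position 2: none → 0 synonymous.
Position 3: UUU → 1 synonymous.
Total: 0 + 0 + 1 = 1.

1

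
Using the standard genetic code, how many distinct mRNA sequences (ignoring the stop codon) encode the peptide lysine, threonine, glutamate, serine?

Lys: 2 codons.
Thr: 4 codons.
Glu: 2 codons.
Ser: 6 codons.
2 × 4 × 2 × 6 = 96.

96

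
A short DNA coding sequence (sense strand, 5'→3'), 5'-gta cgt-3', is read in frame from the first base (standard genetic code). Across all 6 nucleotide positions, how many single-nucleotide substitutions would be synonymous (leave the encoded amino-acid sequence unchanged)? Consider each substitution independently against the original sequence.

6

Codon 1 (GTA, Val): 3 synonymous substitutions.
Codon 2 (CGT, Arg): 3 synonymous substitutions.
Total: 3 + 3 = 6.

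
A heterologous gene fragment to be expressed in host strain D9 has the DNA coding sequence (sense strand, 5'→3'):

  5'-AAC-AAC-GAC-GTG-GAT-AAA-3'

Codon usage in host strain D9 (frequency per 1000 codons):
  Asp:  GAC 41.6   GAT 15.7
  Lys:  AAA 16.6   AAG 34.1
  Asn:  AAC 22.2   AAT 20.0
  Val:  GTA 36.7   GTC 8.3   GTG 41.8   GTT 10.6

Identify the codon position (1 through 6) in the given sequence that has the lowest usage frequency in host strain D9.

Codon 1 AAC (Asn): 22.2 per 1000.
Codon 2 AAC (Asn): 22.2 per 1000.
Codon 3 GAC (Asp): 41.6 per 1000.
Codon 4 GTG (Val): 41.8 per 1000.
Codon 5 GAT (Asp): 15.7 per 1000.
Codon 6 AAA (Lys): 16.6 per 1000.
Lowest frequency is 15.7 at codon 5.

5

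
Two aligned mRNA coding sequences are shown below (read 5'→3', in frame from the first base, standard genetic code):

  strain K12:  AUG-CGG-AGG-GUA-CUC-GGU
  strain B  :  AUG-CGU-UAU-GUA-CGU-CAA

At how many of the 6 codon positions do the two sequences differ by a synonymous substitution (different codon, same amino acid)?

1

Codon 1: AUG Met / AUG Met — identical.
Codon 2: CGG Arg / CGU Arg — synonymous.
Codon 3: AGG Arg / UAU Tyr — nonsynonymous.
Codon 4: GUA Val / GUA Val — identical.
Codon 5: CUC Leu / CGU Arg — nonsynonymous.
Codon 6: GGU Gly / CAA Gln — nonsynonymous.
Synonymous differences: 1.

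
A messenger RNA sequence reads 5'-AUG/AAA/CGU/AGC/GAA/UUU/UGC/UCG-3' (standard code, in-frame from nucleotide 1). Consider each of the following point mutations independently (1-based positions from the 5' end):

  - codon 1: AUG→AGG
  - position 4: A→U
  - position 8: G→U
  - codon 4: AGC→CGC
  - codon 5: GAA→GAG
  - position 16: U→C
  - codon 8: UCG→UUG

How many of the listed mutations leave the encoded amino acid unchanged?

1

Codon 1: AUG (Met) → AGG (Arg) — missense.
Codon 2: AAA (Lys) → UAA (Stop) — nonsense.
Codon 3: CGU (Arg) → CUU (Leu) — missense.
Codon 4: AGC (Ser) → CGC (Arg) — missense.
Codon 5: GAA (Glu) → GAG (Glu) — synonymous.
Codon 6: UUU (Phe) → CUU (Leu) — missense.
Codon 8: UCG (Ser) → UUG (Leu) — missense.
Synonymous: 1 of 7.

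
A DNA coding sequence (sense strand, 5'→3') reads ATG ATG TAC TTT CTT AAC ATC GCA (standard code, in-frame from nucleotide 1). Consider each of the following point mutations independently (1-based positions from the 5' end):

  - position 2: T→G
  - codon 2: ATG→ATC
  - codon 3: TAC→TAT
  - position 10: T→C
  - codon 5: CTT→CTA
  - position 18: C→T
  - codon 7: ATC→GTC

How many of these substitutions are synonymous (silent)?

Codon 1: ATG (Met) → AGG (Arg) — missense.
Codon 2: ATG (Met) → ATC (Ile) — missense.
Codon 3: TAC (Tyr) → TAT (Tyr) — synonymous.
Codon 4: TTT (Phe) → CTT (Leu) — missense.
Codon 5: CTT (Leu) → CTA (Leu) — synonymous.
Codon 6: AAC (Asn) → AAT (Asn) — synonymous.
Codon 7: ATC (Ile) → GTC (Val) — missense.
Synonymous: 3 of 7.

3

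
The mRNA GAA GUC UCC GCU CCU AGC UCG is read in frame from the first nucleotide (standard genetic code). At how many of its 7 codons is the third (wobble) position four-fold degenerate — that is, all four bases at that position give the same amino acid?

Codon 1 GAA (Glu): third position 2-fold.
Codon 2 GUC (Val): third position 4-fold.
Codon 3 UCC (Ser): third position 4-fold.
Codon 4 GCU (Ala): third position 4-fold.
Codon 5 CCU (Pro): third position 4-fold.
Codon 6 AGC (Ser): third position 2-fold.
Codon 7 UCG (Ser): third position 4-fold.
Four-fold degenerate third positions: 5.

5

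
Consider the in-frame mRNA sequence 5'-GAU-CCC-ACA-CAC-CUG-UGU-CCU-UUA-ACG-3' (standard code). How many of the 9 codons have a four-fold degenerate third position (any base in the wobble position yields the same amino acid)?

5

Codon 1 GAU (Asp): third position 2-fold.
Codon 2 CCC (Pro): third position 4-fold.
Codon 3 ACA (Thr): third position 4-fold.
Codon 4 CAC (His): third position 2-fold.
Codon 5 CUG (Leu): third position 4-fold.
Codon 6 UGU (Cys): third position 2-fold.
Codon 7 CCU (Pro): third position 4-fold.
Codon 8 UUA (Leu): third position 2-fold.
Codon 9 ACG (Thr): third position 4-fold.
Four-fold degenerate third positions: 5.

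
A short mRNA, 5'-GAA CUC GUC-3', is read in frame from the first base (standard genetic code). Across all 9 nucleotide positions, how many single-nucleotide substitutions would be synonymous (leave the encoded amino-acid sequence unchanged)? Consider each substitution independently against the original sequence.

Codon 1 (GAA, Glu): 1 synonymous substitution.
Codon 2 (CUC, Leu): 3 synonymous substitutions.
Codon 3 (GUC, Val): 3 synonymous substitutions.
Total: 1 + 3 + 3 = 7.

7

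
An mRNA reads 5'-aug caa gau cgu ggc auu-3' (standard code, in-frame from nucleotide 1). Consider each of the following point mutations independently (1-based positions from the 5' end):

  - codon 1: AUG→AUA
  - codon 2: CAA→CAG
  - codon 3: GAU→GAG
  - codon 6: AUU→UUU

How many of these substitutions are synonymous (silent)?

1

Codon 1: AUG (Met) → AUA (Ile) — missense.
Codon 2: CAA (Gln) → CAG (Gln) — synonymous.
Codon 3: GAU (Asp) → GAG (Glu) — missense.
Codon 6: AUU (Ile) → UUU (Phe) — missense.
Synonymous: 1 of 4.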